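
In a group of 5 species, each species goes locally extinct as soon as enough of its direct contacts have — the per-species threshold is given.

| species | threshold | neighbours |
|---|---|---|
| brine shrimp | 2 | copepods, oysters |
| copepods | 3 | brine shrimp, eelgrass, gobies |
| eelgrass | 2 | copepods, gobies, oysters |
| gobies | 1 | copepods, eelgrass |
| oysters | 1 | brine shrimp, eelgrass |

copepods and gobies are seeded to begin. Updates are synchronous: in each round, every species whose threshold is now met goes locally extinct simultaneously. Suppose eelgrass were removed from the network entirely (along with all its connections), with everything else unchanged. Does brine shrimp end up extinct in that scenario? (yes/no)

With eelgrass removed:
Round 1 — copepods, gobies go locally extinct (initial).
Round 2 — no new extinctions; cascade stops.

no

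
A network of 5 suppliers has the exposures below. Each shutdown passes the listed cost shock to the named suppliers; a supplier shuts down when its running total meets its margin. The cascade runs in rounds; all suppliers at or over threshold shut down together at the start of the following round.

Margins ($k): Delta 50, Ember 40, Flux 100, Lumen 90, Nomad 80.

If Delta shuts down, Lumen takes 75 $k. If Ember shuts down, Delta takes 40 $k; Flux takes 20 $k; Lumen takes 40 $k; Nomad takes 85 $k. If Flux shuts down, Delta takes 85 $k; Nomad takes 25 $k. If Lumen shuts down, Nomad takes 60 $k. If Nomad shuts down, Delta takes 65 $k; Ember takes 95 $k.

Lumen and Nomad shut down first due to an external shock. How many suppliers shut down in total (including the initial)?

4

Round 1 — Lumen, Nomad shut down (initial).
  Delta: +65 → 65 ≥ 50
  Ember: +95 → 95 ≥ 40
Round 2 — Delta, Ember shut down.
  Flux: +20 → 20 < 100
No further shutdowns.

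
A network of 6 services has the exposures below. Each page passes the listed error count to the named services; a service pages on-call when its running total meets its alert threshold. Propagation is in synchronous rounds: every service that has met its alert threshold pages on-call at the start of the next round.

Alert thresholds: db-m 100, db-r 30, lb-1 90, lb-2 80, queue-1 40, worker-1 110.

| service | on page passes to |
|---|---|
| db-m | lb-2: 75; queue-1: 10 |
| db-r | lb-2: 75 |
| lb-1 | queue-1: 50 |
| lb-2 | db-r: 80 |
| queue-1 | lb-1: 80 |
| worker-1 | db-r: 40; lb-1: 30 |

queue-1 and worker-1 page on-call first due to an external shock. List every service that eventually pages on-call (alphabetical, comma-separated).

Round 1 — queue-1, worker-1 page on-call (initial).
  db-r: +40 → 40 ≥ 30
  lb-1: +80+30 → 110 ≥ 90
Round 2 — db-r, lb-1 page on-call.
  lb-2: +75 → 75 < 80
No further pages.

db-r, lb-1, queue-1, worker-1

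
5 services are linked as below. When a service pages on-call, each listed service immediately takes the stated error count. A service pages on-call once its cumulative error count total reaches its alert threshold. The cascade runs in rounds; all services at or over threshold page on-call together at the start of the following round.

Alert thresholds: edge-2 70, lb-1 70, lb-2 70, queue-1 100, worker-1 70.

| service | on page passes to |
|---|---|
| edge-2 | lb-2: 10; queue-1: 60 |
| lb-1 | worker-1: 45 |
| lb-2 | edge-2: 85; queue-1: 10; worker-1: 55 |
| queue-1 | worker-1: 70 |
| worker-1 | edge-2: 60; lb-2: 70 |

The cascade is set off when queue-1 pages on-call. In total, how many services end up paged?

Round 1 — queue-1 pages on-call (initial).
  worker-1: +70 → 70 ≥ 70
Round 2 — worker-1 pages on-call.
  edge-2: +60 → 60 < 70
  lb-2: +70 → 70 ≥ 70
Round 3 — lb-2 pages on-call.
  edge-2: +85 → 145 ≥ 70
Round 4 — edge-2 pages on-call.
No further pages.

4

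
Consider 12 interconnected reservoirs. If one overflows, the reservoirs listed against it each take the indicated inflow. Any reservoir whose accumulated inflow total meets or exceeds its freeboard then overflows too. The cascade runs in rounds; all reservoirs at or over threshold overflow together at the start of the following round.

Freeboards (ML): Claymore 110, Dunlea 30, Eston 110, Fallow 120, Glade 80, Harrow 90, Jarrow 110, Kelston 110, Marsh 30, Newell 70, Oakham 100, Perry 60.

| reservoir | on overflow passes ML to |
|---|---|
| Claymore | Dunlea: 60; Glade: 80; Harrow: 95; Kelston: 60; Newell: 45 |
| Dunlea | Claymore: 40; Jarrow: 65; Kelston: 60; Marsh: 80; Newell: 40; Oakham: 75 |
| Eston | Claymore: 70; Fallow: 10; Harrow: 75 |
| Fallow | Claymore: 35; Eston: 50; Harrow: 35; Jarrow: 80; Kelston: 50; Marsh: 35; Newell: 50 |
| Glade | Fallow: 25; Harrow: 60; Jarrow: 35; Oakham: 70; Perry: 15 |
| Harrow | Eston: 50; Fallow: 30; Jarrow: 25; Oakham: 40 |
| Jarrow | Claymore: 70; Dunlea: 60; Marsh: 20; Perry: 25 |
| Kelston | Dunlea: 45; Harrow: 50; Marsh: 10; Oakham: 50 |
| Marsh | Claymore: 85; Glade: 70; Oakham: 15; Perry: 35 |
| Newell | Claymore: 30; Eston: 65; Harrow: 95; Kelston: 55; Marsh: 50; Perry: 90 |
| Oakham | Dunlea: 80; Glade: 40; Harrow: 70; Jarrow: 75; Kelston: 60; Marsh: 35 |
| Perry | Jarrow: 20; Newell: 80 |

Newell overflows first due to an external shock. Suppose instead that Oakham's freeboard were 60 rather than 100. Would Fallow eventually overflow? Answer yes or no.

With Oakham's freeboard at 60:
Round 1 — Newell overflows (initial).
  Claymore: +30 → 30 < 110
  Eston: +65 → 65 < 110
  Harrow: +95 → 95 ≥ 90
  Kelston: +55 → 55 < 110
  Marsh: +50 → 50 ≥ 30
  Perry: +90 → 90 ≥ 60
Round 2 — Harrow, Marsh, Perry overflow.
  Claymore: +85 → 115 ≥ 110
  Eston: +50 → 115 ≥ 110
  Fallow: +30 → 30 < 120
  Glade: +70 → 70 < 80
  Jarrow: +25+20 → 45 < 110
  Oakham: +40+15 → 55 < 60
Round 3 — Claymore, Eston overflow.
  Dunlea: +60 → 60 ≥ 30
  Fallow: +10 → 40 < 120
  Glade: +80 → 150 ≥ 80
  Kelston: +60 → 115 ≥ 110
Round 4 — Dunlea, Glade, Kelston overflow.
  Fallow: +25 → 65 < 120
  Jarrow: +65+35 → 145 ≥ 110
  Oakham: +75+70+50 → 250 ≥ 60
Round 5 — Jarrow, Oakham overflow.
No further overflows.

no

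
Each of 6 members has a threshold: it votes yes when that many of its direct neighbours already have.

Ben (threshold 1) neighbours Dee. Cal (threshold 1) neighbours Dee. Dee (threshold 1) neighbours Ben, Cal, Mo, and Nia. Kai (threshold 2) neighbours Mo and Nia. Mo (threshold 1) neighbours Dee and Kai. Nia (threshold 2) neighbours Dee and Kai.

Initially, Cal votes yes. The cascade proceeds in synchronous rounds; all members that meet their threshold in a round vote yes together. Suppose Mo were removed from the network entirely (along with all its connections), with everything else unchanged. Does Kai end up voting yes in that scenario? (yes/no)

With Mo removed:
Round 1 — Cal votes yes (initial).
Round 2 — checking thresholds:
  Dee: 1 of 3 neighbours ≥ 1, votes yes.
Round 3 — checking thresholds:
  Ben: 1 of 1 neighbours ≥ 1, votes yes.
  Nia: 1 of 2 neighbours < 2, below threshold.
Round 4 — no new yes votes; cascade stops.

no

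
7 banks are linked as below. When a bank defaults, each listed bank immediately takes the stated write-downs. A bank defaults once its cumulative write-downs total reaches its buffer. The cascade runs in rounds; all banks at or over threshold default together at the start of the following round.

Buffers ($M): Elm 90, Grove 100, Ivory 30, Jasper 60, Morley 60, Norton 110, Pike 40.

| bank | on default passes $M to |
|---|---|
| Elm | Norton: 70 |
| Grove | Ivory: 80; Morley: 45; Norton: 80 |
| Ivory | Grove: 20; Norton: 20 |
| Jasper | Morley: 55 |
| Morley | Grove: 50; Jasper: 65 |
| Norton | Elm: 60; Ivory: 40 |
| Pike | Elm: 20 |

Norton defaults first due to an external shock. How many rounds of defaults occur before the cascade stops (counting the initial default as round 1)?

2

Round 1 — Norton defaults (initial).
  Elm: +60 → 60 < 90
  Ivory: +40 → 40 ≥ 30
Round 2 — Ivory defaults.
  Grove: +20 → 20 < 100
No further defaults.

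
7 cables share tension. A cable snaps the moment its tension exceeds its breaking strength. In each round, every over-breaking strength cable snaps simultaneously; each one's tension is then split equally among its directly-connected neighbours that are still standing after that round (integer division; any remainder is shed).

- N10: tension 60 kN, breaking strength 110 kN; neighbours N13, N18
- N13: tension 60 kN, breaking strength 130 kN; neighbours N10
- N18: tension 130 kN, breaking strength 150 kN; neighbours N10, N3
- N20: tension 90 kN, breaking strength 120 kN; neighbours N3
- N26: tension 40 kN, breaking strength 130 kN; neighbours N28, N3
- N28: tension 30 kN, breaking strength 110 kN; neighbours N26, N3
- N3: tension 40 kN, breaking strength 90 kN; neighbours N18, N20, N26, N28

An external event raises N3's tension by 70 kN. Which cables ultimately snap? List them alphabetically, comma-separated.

Round 1 — N3 at 110 > 90. N3 snaps.
  N3 sheds 110 kN to N18, N20, N26, N28: 27 each (2 lost).
    N18: 130+27 = 157 > 150
    N20: 90+27 = 117 ≤ 120
    N26: 40+27 = 67 ≤ 130
    N28: 30+27 = 57 ≤ 110
Round 2 — N18 snaps.
  N18 sheds 157 kN to N10: 157 each.
    N10: 60+157 = 217 > 110
Round 3 — N10 snaps.
  N10 sheds 217 kN to N13: 217 each.
    N13: 60+217 = 277 > 130
Round 4 — N13 snaps.
  N13 sheds 277 kN: no online neighbours, lost.
No further breaks.

N10, N13, N18, N3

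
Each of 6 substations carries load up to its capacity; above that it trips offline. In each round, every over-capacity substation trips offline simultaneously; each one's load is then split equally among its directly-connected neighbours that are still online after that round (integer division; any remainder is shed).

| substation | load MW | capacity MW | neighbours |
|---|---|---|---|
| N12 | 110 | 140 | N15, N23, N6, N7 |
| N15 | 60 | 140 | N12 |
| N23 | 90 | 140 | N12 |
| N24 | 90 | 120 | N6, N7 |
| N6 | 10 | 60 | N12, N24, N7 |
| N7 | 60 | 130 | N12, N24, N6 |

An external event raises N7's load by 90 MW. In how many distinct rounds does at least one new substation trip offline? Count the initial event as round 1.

Round 1 — N7 at 150 > 130. N7 trips offline.
  N7 sheds 150 MW to N12, N24, N6: 50 each.
    N12: 110+50 = 160 > 140
    N24: 90+50 = 140 > 120
    N6: 10+50 = 60 ≤ 60
Round 2 — N12, N24 trip offline.
  N12 sheds 160 MW to N15, N23, N6: 53 each (1 lost).
    N15: 60+53 = 113 ≤ 140
    N23: 90+53 = 143 > 140
    N6: 60+53 = 113 > 60
  N24 sheds 140 MW to N6: 140 each.
    N6: 113+140 = 253 > 60
Round 3 — N23, N6 trip offline.
  N23 sheds 143 MW: no online neighbours, lost.
  N6 sheds 253 MW: no online neighbours, lost.
No further trips.

3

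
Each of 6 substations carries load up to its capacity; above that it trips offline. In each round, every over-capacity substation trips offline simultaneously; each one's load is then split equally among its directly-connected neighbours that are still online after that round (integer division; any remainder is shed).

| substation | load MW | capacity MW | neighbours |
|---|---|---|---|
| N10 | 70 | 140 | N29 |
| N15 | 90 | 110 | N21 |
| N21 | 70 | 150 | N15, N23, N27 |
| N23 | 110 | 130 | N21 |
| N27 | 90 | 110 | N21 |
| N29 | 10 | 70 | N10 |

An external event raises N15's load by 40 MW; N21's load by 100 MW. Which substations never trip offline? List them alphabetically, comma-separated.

Round 1 — N15 at 130 > 110; N21 at 170 > 150. N15, N21 trip offline.
  N15 sheds 130 MW: no online neighbours, lost.
  N21 sheds 170 MW to N23, N27: 85 each.
    N23: 110+85 = 195 > 130
    N27: 90+85 = 175 > 110
Round 2 — N23, N27 trip offline.
  N23 sheds 195 MW: no online neighbours, lost.
  N27 sheds 175 MW: no online neighbours, lost.
No further trips.

N10, N29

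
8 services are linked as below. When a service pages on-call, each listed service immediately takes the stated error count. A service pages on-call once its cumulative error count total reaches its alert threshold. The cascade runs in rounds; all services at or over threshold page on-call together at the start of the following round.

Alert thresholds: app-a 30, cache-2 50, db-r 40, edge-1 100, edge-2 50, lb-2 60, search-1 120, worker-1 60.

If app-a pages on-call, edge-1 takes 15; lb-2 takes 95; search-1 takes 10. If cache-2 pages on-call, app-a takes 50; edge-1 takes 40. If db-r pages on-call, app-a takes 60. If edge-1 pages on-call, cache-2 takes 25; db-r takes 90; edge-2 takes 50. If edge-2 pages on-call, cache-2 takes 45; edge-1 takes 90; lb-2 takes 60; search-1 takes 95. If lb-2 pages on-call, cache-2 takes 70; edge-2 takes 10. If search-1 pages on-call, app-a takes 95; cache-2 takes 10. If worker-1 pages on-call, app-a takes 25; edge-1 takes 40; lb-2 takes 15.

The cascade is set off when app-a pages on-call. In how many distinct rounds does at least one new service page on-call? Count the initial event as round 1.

3

Round 1 — app-a pages on-call (initial).
  edge-1: +15 → 15 < 100
  lb-2: +95 → 95 ≥ 60
  search-1: +10 → 10 < 120
Round 2 — lb-2 pages on-call.
  cache-2: +70 → 70 ≥ 50
  edge-2: +10 → 10 < 50
Round 3 — cache-2 pages on-call.
  edge-1: +40 → 55 < 100
No further pages.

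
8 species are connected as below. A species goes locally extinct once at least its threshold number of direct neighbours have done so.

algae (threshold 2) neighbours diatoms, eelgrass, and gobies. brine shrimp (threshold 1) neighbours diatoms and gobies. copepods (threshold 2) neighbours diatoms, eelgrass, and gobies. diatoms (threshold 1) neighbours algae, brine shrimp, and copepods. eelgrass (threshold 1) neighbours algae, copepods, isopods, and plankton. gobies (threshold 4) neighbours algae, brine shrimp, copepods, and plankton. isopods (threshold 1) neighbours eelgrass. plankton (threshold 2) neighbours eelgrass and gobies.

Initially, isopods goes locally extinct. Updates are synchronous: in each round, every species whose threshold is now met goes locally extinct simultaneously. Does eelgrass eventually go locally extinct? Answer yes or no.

Round 1 — isopods goes locally extinct (initial).
Round 2 — checking thresholds:
  eelgrass: 1 of 4 neighbours ≥ 1, goes locally extinct.
Round 3 — no new extinctions; cascade stops.

yes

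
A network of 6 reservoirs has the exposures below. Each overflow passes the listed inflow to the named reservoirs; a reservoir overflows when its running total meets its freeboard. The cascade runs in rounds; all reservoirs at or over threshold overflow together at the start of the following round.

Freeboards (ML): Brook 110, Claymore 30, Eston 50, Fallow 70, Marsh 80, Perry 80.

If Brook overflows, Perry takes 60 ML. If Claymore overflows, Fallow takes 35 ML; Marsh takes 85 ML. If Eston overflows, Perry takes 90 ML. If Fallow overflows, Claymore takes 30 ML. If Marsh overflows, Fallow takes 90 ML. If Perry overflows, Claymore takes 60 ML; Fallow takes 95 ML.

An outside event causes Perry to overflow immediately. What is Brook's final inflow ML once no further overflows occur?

Round 1 — Perry overflows (initial).
  Claymore: +60 → 60 ≥ 30
  Fallow: +95 → 95 ≥ 70
Round 2 — Claymore, Fallow overflow.
  Marsh: +85 → 85 ≥ 80
Round 3 — Marsh overflows.
No further overflows.

0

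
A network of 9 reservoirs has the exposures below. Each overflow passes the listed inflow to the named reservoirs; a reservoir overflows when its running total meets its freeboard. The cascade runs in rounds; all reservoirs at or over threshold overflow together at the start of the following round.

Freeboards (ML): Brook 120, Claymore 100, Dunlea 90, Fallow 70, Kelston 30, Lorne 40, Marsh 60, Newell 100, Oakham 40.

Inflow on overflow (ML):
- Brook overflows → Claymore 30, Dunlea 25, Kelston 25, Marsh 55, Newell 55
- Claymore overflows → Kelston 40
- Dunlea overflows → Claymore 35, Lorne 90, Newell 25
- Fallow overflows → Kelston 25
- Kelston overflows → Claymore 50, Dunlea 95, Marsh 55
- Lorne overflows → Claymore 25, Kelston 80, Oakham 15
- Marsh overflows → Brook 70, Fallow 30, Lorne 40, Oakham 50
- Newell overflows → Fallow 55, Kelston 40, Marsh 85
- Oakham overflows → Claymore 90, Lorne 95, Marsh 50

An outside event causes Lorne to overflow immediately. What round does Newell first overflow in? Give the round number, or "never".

never

Round 1 — Lorne overflows (initial).
  Claymore: +25 → 25 < 100
  Kelston: +80 → 80 ≥ 30
  Oakham: +15 → 15 < 40
Round 2 — Kelston overflows.
  Claymore: +50 → 75 < 100
  Dunlea: +95 → 95 ≥ 90
  Marsh: +55 → 55 < 60
Round 3 — Dunlea overflows.
  Claymore: +35 → 110 ≥ 100
  Newell: +25 → 25 < 100
Round 4 — Claymore overflows.
No further overflows.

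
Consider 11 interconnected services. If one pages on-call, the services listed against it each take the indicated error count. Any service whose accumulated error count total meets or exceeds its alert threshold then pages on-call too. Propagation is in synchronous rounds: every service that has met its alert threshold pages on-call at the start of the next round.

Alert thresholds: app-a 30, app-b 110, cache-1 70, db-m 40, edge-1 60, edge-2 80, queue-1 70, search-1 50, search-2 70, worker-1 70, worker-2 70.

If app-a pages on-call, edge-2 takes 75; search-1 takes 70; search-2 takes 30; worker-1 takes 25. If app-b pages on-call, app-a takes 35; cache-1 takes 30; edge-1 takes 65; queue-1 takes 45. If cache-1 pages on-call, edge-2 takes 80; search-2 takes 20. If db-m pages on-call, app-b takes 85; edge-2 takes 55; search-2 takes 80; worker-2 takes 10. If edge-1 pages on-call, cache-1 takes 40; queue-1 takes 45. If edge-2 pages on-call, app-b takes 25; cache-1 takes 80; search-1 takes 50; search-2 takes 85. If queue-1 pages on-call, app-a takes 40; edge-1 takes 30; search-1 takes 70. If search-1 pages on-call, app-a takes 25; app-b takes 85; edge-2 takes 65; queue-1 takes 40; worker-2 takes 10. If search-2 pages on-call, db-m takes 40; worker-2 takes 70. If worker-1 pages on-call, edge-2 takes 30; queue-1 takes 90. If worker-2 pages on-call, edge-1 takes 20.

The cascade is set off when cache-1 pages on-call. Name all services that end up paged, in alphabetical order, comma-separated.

app-a, app-b, cache-1, db-m, edge-1, edge-2, queue-1, search-1, search-2, worker-2

Round 1 — cache-1 pages on-call (initial).
  edge-2: +80 → 80 ≥ 80
  search-2: +20 → 20 < 70
Round 2 — edge-2 pages on-call.
  app-b: +25 → 25 < 110
  search-1: +50 → 50 ≥ 50
  search-2: +85 → 105 ≥ 70
Round 3 — search-1, search-2 page on-call.
  app-a: +25 → 25 < 30
  app-b: +85 → 110 ≥ 110
  db-m: +40 → 40 ≥ 40
  queue-1: +40 → 40 < 70
  worker-2: +10+70 → 80 ≥ 70
Round 4 — app-b, db-m, worker-2 page on-call.
  app-a: +35 → 60 ≥ 30
  edge-1: +65+20 → 85 ≥ 60
  queue-1: +45 → 85 ≥ 70
Round 5 — app-a, edge-1, queue-1 page on-call.
  worker-1: +25 → 25 < 70
No further pages.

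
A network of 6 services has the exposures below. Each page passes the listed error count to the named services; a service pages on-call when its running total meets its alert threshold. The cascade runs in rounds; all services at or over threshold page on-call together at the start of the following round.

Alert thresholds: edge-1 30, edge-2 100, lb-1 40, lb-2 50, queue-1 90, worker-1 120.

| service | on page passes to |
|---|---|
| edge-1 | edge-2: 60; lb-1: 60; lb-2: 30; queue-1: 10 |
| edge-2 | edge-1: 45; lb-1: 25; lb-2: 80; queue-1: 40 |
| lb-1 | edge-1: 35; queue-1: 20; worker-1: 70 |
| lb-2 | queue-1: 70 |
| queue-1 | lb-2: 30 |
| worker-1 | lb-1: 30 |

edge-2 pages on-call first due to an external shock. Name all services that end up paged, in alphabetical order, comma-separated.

edge-1, edge-2, lb-1, lb-2, queue-1

Round 1 — edge-2 pages on-call (initial).
  edge-1: +45 → 45 ≥ 30
  lb-1: +25 → 25 < 40
  lb-2: +80 → 80 ≥ 50
  queue-1: +40 → 40 < 90
Round 2 — edge-1, lb-2 page on-call.
  lb-1: +60 → 85 ≥ 40
  queue-1: +10+70 → 120 ≥ 90
Round 3 — lb-1, queue-1 page on-call.
  worker-1: +70 → 70 < 120
No further pages.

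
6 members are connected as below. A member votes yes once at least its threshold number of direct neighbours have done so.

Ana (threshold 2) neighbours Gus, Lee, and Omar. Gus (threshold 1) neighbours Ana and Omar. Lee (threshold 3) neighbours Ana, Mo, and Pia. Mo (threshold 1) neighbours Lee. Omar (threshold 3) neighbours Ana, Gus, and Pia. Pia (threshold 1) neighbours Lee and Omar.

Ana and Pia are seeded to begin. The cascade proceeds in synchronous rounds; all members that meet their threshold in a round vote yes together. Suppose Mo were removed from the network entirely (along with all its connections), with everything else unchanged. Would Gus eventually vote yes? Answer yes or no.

yes

With Mo removed:
Round 1 — Ana, Pia vote yes (initial).
Round 2 — checking thresholds:
  Gus: 1 of 2 neighbours ≥ 1, votes yes.
  Lee: 2 of 2 neighbours < 3, below threshold.
  Omar: 2 of 3 neighbours < 3, below threshold.
Round 3 — checking thresholds:
  Lee: 2 of 2 neighbours < 3, below threshold.
  Omar: 3 of 3 neighbours ≥ 3, votes yes.
Round 4 — no new yes votes; cascade stops.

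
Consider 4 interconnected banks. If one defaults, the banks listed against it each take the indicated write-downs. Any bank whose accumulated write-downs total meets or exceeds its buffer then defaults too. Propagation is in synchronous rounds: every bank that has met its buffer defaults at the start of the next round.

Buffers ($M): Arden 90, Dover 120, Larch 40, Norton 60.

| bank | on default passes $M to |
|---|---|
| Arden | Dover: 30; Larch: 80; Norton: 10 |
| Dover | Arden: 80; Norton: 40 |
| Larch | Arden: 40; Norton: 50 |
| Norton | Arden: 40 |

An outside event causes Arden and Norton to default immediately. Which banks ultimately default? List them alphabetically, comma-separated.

Round 1 — Arden, Norton default (initial).
  Dover: +30 → 30 < 120
  Larch: +80 → 80 ≥ 40
Round 2 — Larch defaults.
No further defaults.

Arden, Larch, Norton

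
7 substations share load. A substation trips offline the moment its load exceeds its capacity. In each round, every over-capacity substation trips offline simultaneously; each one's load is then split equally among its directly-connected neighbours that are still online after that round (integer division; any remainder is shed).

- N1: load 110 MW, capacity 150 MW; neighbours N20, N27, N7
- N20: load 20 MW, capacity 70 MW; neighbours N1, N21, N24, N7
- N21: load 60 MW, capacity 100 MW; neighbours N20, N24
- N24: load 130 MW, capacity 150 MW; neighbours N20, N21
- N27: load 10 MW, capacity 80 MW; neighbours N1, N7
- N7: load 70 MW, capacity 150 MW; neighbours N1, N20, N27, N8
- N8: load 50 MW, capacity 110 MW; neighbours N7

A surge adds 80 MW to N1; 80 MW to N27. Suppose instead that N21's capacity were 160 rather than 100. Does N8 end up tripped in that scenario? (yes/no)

yes

With N21's capacity at 160:
Round 1 — N1 at 190 > 150; N27 at 90 > 80. N1, N27 trip offline.
  N1 sheds 190 MW to N20, N7: 95 each.
    N20: 20+95 = 115 > 70
    N7: 70+95 = 165 > 150
  N27 sheds 90 MW to N7: 90 each.
    N7: 165+90 = 255 > 150
Round 2 — N20, N7 trip offline.
  N20 sheds 115 MW to N21, N24: 57 each (1 lost).
    N21: 60+57 = 117 ≤ 160
    N24: 130+57 = 187 > 150
  N7 sheds 255 MW to N8: 255 each.
    N8: 50+255 = 305 > 110
Round 3 — N24, N8 trip offline.
  N24 sheds 187 MW to N21: 187 each.
    N21: 117+187 = 304 > 160
  N8 sheds 305 MW: no online neighbours, lost.
Round 4 — N21 trips offline.
  N21 sheds 304 MW: no online neighbours, lost.
No further trips.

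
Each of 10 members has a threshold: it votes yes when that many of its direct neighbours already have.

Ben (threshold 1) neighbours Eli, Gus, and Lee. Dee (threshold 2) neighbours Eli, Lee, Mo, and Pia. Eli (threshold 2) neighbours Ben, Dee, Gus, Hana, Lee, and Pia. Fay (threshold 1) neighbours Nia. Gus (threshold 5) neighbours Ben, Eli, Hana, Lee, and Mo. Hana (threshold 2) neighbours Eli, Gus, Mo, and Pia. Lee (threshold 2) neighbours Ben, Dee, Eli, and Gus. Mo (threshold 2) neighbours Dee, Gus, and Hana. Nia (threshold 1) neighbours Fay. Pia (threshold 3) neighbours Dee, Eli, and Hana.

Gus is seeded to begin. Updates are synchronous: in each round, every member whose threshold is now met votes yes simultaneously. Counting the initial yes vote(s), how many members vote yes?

8

Round 1 — Gus votes yes (initial).
Round 2 — checking thresholds:
  Ben: 1 of 3 neighbours ≥ 1, votes yes.
  Eli: 1 of 6 neighbours < 2, below threshold.
  Hana: 1 of 4 neighbours < 2, below threshold.
  Lee: 1 of 4 neighbours < 2, below threshold.
  Mo: 1 of 3 neighbours < 2, below threshold.
Round 3 — checking thresholds:
  Eli: 2 of 6 neighbours ≥ 2, votes yes.
  Hana: 1 of 4 neighbours < 2, below threshold.
  Lee: 2 of 4 neighbours ≥ 2, votes yes.
  Mo: 1 of 3 neighbours < 2, below threshold.
Round 4 — checking thresholds:
  Dee: 2 of 4 neighbours ≥ 2, votes yes.
  Hana: 2 of 4 neighbours ≥ 2, votes yes.
  Mo: 1 of 3 neighbours < 2, below threshold.
  Pia: 1 of 3 neighbours < 3, below threshold.
Round 5 — checking thresholds:
  Mo: 3 of 3 neighbours ≥ 2, votes yes.
  Pia: 3 of 3 neighbours ≥ 3, votes yes.
Round 6 — no new yes votes; cascade stops.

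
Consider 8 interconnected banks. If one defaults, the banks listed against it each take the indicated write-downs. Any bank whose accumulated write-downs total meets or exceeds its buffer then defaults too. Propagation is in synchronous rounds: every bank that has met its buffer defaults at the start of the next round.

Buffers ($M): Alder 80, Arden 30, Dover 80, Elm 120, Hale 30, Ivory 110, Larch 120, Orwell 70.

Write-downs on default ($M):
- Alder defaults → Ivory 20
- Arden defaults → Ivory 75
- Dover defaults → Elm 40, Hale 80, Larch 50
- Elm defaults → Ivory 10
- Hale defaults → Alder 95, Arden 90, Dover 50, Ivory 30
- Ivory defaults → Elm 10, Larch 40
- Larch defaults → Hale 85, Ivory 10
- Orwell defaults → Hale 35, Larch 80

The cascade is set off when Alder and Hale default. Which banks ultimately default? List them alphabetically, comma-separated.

Alder, Arden, Hale, Ivory

Round 1 — Alder, Hale default (initial).
  Arden: +90 → 90 ≥ 30
  Dover: +50 → 50 < 80
  Ivory: +20+30 → 50 < 110
Round 2 — Arden defaults.
  Ivory: +75 → 125 ≥ 110
Round 3 — Ivory defaults.
  Elm: +10 → 10 < 120
  Larch: +40 → 40 < 120
No further defaults.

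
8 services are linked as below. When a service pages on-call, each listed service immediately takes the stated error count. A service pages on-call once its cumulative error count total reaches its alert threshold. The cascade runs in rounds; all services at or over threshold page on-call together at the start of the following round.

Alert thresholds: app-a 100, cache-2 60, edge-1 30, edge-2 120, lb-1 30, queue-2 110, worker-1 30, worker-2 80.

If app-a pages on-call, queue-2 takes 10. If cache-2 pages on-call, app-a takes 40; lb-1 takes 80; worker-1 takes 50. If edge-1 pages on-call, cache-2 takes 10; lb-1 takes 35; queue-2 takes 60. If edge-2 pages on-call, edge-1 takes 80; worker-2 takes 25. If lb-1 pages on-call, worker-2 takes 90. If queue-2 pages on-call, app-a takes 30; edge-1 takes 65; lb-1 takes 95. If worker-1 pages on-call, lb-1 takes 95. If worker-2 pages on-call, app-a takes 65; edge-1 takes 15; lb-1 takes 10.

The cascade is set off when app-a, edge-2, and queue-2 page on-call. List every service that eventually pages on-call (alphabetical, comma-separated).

app-a, edge-1, edge-2, lb-1, queue-2, worker-2

Round 1 — app-a, edge-2, queue-2 page on-call (initial).
  edge-1: +80+65 → 145 ≥ 30
  lb-1: +95 → 95 ≥ 30
  worker-2: +25 → 25 < 80
Round 2 — edge-1, lb-1 page on-call.
  cache-2: +10 → 10 < 60
  worker-2: +90 → 115 ≥ 80
Round 3 — worker-2 pages on-call.
No further pages.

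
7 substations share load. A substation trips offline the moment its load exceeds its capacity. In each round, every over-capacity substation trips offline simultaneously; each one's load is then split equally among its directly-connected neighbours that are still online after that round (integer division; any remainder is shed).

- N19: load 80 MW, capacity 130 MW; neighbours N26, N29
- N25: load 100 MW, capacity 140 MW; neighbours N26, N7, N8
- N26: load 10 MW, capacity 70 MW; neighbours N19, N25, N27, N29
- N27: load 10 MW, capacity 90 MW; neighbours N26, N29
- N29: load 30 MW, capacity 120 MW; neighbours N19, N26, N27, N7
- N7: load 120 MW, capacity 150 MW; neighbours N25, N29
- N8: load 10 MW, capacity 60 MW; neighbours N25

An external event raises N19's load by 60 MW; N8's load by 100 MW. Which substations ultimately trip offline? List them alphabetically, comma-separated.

N19, N25, N26, N27, N29, N7, N8

Round 1 — N19 at 140 > 130; N8 at 110 > 60. N19, N8 trip offline.
  N19 sheds 140 MW to N26, N29: 70 each.
    N26: 10+70 = 80 > 70
    N29: 30+70 = 100 ≤ 120
  N8 sheds 110 MW to N25: 110 each.
    N25: 100+110 = 210 > 140
Round 2 — N25, N26 trip offline.
  N25 sheds 210 MW to N7: 210 each.
    N7: 120+210 = 330 > 150
  N26 sheds 80 MW to N27, N29: 40 each.
    N27: 10+40 = 50 ≤ 90
    N29: 100+40 = 140 > 120
Round 3 — N29, N7 trip offline.
  N29 sheds 140 MW to N27: 140 each.
    N27: 50+140 = 190 > 90
  N7 sheds 330 MW: no online neighbours, lost.
Round 4 — N27 trips offline.
  N27 sheds 190 MW: no online neighbours, lost.
No further trips.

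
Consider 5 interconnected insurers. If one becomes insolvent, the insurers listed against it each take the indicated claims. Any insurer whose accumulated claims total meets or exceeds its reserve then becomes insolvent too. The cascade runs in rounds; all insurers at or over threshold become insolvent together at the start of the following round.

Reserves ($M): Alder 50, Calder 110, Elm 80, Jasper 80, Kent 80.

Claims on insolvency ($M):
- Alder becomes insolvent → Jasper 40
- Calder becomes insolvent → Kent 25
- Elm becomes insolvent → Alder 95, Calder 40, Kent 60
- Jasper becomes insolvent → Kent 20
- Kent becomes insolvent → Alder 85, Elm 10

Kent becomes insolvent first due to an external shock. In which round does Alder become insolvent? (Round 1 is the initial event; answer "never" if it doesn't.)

2

Round 1 — Kent becomes insolvent (initial).
  Alder: +85 → 85 ≥ 50
  Elm: +10 → 10 < 80
Round 2 — Alder becomes insolvent.
  Jasper: +40 → 40 < 80
No further insolvencies.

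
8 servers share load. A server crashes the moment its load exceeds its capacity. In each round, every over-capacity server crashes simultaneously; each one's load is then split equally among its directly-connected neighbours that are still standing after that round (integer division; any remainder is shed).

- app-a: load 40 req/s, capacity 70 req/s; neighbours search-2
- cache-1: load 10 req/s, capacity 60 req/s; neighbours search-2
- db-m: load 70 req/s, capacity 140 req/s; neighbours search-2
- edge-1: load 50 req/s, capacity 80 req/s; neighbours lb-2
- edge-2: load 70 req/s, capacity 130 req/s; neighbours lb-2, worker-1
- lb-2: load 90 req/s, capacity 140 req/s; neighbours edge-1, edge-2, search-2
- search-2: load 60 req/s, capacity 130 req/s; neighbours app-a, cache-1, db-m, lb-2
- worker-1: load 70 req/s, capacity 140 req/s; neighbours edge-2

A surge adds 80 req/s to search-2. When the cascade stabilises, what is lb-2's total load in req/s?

Round 1 — search-2 at 140 > 130. search-2 crashes.
  search-2 sheds 140 req/s to app-a, cache-1, db-m, lb-2: 35 each.
    app-a: 40+35 = 75 > 70
    cache-1: 10+35 = 45 ≤ 60
    db-m: 70+35 = 105 ≤ 140
    lb-2: 90+35 = 125 ≤ 140
Round 2 — app-a crashes.
  app-a sheds 75 req/s: no online neighbours, lost.
No further crashes.

125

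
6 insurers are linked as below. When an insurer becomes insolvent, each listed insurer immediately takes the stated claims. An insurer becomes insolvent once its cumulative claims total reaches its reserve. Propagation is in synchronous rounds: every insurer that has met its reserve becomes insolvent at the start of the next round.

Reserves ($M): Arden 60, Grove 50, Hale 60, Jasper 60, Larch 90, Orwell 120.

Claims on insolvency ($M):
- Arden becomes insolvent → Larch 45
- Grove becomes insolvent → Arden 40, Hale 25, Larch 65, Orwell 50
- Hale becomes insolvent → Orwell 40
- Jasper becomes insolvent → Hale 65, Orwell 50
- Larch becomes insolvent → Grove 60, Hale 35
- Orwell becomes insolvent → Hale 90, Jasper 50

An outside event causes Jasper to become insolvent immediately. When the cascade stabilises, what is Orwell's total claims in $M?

Round 1 — Jasper becomes insolvent (initial).
  Hale: +65 → 65 ≥ 60
  Orwell: +50 → 50 < 120
Round 2 — Hale becomes insolvent.
  Orwell: +40 → 90 < 120
No further insolvencies.

90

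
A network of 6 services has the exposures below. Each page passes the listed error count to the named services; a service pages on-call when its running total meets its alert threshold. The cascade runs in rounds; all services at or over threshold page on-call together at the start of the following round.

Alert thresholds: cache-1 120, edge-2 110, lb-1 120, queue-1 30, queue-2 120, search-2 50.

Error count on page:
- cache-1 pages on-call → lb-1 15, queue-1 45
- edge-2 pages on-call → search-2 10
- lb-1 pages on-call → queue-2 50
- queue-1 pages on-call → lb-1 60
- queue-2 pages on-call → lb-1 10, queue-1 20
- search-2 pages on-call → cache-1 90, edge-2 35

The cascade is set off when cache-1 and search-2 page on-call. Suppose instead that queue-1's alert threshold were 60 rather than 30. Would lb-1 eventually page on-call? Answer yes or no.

With queue-1's alert threshold at 60:
Round 1 — cache-1, search-2 page on-call (initial).
  edge-2: +35 → 35 < 110
  lb-1: +15 → 15 < 120
  queue-1: +45 → 45 < 60
No further pages.

no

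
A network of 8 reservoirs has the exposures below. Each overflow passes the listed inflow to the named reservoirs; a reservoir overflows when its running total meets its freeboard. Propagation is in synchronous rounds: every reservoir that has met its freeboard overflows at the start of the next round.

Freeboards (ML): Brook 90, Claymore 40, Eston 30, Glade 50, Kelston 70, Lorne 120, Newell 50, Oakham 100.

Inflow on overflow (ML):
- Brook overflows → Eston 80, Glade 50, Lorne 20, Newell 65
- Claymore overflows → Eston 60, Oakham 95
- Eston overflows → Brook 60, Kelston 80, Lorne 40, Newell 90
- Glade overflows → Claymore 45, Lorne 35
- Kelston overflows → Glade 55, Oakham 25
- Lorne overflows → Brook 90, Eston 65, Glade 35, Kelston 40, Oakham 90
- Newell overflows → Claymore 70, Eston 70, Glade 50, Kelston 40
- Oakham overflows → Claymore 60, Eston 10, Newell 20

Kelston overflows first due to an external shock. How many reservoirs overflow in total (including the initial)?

6

Round 1 — Kelston overflows (initial).
  Glade: +55 → 55 ≥ 50
  Oakham: +25 → 25 < 100
Round 2 — Glade overflows.
  Claymore: +45 → 45 ≥ 40
  Lorne: +35 → 35 < 120
Round 3 — Claymore overflows.
  Eston: +60 → 60 ≥ 30
  Oakham: +95 → 120 ≥ 100
Round 4 — Eston, Oakham overflow.
  Brook: +60 → 60 < 90
  Lorne: +40 → 75 < 120
  Newell: +90+20 → 110 ≥ 50
Round 5 — Newell overflows.
No further overflows.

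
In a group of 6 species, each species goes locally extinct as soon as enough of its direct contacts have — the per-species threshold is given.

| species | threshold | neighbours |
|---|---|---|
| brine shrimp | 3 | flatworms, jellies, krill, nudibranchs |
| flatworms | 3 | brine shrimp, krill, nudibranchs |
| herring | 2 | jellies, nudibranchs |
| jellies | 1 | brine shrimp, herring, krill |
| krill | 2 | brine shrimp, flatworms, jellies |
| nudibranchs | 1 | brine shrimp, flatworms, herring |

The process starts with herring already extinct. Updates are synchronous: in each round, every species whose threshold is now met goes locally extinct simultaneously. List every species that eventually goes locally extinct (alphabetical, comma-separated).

herring, jellies, nudibranchs

Round 1 — herring goes locally extinct (initial).
Round 2 — checking thresholds:
  jellies: 1 of 3 neighbours ≥ 1, goes locally extinct.
  nudibranchs: 1 of 3 neighbours ≥ 1, goes locally extinct.
Round 3 — no new extinctions; cascade stops.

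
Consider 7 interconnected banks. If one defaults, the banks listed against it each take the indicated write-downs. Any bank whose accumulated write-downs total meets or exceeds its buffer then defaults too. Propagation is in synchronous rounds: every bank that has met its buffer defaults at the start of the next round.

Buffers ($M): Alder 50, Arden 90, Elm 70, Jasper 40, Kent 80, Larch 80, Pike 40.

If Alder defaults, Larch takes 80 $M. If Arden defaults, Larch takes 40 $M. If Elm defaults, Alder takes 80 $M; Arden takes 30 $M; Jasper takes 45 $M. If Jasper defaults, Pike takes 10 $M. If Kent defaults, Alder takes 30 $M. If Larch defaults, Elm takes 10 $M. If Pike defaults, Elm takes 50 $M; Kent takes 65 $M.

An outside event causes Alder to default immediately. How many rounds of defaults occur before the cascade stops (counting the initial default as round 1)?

Round 1 — Alder defaults (initial).
  Larch: +80 → 80 ≥ 80
Round 2 — Larch defaults.
  Elm: +10 → 10 < 70
No further defaults.

2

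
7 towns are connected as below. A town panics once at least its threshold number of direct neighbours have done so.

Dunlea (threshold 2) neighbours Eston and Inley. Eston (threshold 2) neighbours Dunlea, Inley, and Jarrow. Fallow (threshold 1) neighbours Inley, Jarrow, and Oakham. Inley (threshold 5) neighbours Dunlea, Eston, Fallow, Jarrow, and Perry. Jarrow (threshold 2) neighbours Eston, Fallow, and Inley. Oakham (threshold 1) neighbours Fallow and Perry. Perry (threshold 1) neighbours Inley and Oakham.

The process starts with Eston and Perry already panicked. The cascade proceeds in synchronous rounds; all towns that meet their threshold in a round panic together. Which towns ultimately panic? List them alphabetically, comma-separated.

Round 1 — Eston, Perry panic (initial).
Round 2 — checking thresholds:
  Dunlea: 1 of 2 neighbours < 2, not yet.
  Inley: 2 of 5 neighbours < 5, not yet.
  Jarrow: 1 of 3 neighbours < 2, not yet.
  Oakham: 1 of 2 neighbours ≥ 1, panics.
Round 3 — checking thresholds:
  Dunlea: 1 of 2 neighbours < 2, not yet.
  Fallow: 1 of 3 neighbours ≥ 1, panics.
  Inley: 2 of 5 neighbours < 5, not yet.
  Jarrow: 1 of 3 neighbours < 2, not yet.
Round 4 — checking thresholds:
  Dunlea: 1 of 2 neighbours < 2, not yet.
  Inley: 3 of 5 neighbours < 5, not yet.
  Jarrow: 2 of 3 neighbours ≥ 2, panics.
Round 5 — no new panics; cascade stops.

Eston, Fallow, Jarrow, Oakham, Perry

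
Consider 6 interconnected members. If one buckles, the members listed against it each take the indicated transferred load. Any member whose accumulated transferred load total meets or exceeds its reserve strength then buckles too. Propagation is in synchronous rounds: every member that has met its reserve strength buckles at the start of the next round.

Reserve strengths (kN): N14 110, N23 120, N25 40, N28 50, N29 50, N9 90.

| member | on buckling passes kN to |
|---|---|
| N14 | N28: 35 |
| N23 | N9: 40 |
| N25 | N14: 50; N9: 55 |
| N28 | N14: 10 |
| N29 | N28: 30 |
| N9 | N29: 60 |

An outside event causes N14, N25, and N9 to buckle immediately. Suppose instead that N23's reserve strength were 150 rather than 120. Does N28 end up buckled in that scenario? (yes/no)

With N23's reserve strength at 150:
Round 1 — N14, N25, N9 buckle (initial).
  N28: +35 → 35 < 50
  N29: +60 → 60 ≥ 50
Round 2 — N29 buckles.
  N28: +30 → 65 ≥ 50
Round 3 — N28 buckles.
No further bucklings.

yes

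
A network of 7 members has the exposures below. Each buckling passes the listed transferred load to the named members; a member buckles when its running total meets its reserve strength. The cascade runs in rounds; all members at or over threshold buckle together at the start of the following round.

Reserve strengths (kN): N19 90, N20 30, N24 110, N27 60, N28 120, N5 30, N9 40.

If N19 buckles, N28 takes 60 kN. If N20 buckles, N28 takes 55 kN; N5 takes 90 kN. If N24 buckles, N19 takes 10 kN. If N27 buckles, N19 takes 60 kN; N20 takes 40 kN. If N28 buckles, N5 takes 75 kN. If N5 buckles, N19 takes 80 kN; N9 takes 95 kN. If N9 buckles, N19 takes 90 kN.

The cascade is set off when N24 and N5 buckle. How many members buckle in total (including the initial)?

4

Round 1 — N24, N5 buckle (initial).
  N19: +10+80 → 90 ≥ 90
  N9: +95 → 95 ≥ 40
Round 2 — N19, N9 buckle.
  N28: +60 → 60 < 120
No further bucklings.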